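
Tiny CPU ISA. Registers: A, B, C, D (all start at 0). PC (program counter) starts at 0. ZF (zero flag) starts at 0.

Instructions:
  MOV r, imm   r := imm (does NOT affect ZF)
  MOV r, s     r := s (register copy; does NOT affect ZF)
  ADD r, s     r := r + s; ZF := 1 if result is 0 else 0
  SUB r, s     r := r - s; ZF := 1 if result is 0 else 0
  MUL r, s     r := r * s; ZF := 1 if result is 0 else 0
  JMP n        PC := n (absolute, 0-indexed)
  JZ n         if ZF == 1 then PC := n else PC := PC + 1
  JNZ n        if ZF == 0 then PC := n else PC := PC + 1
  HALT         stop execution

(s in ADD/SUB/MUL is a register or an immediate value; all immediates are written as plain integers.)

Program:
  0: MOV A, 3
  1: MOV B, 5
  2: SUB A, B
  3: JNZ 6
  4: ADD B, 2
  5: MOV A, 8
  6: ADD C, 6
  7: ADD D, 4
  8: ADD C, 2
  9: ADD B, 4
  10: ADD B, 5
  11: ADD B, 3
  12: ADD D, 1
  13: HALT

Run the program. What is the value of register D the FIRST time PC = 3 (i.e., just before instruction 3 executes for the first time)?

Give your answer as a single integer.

Step 1: PC=0 exec 'MOV A, 3'. After: A=3 B=0 C=0 D=0 ZF=0 PC=1
Step 2: PC=1 exec 'MOV B, 5'. After: A=3 B=5 C=0 D=0 ZF=0 PC=2
Step 3: PC=2 exec 'SUB A, B'. After: A=-2 B=5 C=0 D=0 ZF=0 PC=3
First time PC=3: D=0

0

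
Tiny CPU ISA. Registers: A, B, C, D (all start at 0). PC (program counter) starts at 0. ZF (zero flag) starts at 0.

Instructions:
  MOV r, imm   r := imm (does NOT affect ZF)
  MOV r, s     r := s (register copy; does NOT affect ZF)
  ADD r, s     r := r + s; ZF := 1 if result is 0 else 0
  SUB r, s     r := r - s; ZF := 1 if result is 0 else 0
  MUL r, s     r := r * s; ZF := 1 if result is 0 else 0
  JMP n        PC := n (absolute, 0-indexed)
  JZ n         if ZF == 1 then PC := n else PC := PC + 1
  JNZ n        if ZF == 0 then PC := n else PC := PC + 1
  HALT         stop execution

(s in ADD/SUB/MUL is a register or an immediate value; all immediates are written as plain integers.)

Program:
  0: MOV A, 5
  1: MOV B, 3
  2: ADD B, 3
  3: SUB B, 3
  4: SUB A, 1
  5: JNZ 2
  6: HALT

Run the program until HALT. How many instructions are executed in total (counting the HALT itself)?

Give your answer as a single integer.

Answer: 23

Derivation:
Step 1: PC=0 exec 'MOV A, 5'. After: A=5 B=0 C=0 D=0 ZF=0 PC=1
Step 2: PC=1 exec 'MOV B, 3'. After: A=5 B=3 C=0 D=0 ZF=0 PC=2
Step 3: PC=2 exec 'ADD B, 3'. After: A=5 B=6 C=0 D=0 ZF=0 PC=3
Step 4: PC=3 exec 'SUB B, 3'. After: A=5 B=3 C=0 D=0 ZF=0 PC=4
Step 5: PC=4 exec 'SUB A, 1'. After: A=4 B=3 C=0 D=0 ZF=0 PC=5
Step 6: PC=5 exec 'JNZ 2'. After: A=4 B=3 C=0 D=0 ZF=0 PC=2
Step 7: PC=2 exec 'ADD B, 3'. After: A=4 B=6 C=0 D=0 ZF=0 PC=3
Step 8: PC=3 exec 'SUB B, 3'. After: A=4 B=3 C=0 D=0 ZF=0 PC=4
Step 9: PC=4 exec 'SUB A, 1'. After: A=3 B=3 C=0 D=0 ZF=0 PC=5
Step 10: PC=5 exec 'JNZ 2'. After: A=3 B=3 C=0 D=0 ZF=0 PC=2
Step 11: PC=2 exec 'ADD B, 3'. After: A=3 B=6 C=0 D=0 ZF=0 PC=3
Step 12: PC=3 exec 'SUB B, 3'. After: A=3 B=3 C=0 D=0 ZF=0 PC=4
Step 13: PC=4 exec 'SUB A, 1'. After: A=2 B=3 C=0 D=0 ZF=0 PC=5
Step 14: PC=5 exec 'JNZ 2'. After: A=2 B=3 C=0 D=0 ZF=0 PC=2
Step 15: PC=2 exec 'ADD B, 3'. After: A=2 B=6 C=0 D=0 ZF=0 PC=3
Step 16: PC=3 exec 'SUB B, 3'. After: A=2 B=3 C=0 D=0 ZF=0 PC=4
Step 17: PC=4 exec 'SUB A, 1'. After: A=1 B=3 C=0 D=0 ZF=0 PC=5
Step 18: PC=5 exec 'JNZ 2'. After: A=1 B=3 C=0 D=0 ZF=0 PC=2
Step 19: PC=2 exec 'ADD B, 3'. After: A=1 B=6 C=0 D=0 ZF=0 PC=3
Step 20: PC=3 exec 'SUB B, 3'. After: A=1 B=3 C=0 D=0 ZF=0 PC=4
Step 21: PC=4 exec 'SUB A, 1'. After: A=0 B=3 C=0 D=0 ZF=1 PC=5
Step 22: PC=5 exec 'JNZ 2'. After: A=0 B=3 C=0 D=0 ZF=1 PC=6
Step 23: PC=6 exec 'HALT'. After: A=0 B=3 C=0 D=0 ZF=1 PC=6 HALTED
Total instructions executed: 23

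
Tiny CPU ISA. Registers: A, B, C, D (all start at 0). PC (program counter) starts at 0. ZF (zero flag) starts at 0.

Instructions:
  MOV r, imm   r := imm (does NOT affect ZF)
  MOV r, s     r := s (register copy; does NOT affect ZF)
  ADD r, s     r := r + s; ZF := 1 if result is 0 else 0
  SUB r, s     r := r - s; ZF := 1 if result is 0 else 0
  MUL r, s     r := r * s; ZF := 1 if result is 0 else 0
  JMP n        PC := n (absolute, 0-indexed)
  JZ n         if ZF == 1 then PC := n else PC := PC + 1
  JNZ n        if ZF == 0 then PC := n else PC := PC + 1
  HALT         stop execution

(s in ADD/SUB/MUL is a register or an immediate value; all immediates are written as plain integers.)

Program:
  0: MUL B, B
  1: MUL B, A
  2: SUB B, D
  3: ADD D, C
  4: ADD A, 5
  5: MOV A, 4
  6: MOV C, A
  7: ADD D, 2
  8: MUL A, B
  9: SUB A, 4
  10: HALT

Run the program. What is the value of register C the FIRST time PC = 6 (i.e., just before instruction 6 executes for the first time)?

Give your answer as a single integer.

Step 1: PC=0 exec 'MUL B, B'. After: A=0 B=0 C=0 D=0 ZF=1 PC=1
Step 2: PC=1 exec 'MUL B, A'. After: A=0 B=0 C=0 D=0 ZF=1 PC=2
Step 3: PC=2 exec 'SUB B, D'. After: A=0 B=0 C=0 D=0 ZF=1 PC=3
Step 4: PC=3 exec 'ADD D, C'. After: A=0 B=0 C=0 D=0 ZF=1 PC=4
Step 5: PC=4 exec 'ADD A, 5'. After: A=5 B=0 C=0 D=0 ZF=0 PC=5
Step 6: PC=5 exec 'MOV A, 4'. After: A=4 B=0 C=0 D=0 ZF=0 PC=6
First time PC=6: C=0

0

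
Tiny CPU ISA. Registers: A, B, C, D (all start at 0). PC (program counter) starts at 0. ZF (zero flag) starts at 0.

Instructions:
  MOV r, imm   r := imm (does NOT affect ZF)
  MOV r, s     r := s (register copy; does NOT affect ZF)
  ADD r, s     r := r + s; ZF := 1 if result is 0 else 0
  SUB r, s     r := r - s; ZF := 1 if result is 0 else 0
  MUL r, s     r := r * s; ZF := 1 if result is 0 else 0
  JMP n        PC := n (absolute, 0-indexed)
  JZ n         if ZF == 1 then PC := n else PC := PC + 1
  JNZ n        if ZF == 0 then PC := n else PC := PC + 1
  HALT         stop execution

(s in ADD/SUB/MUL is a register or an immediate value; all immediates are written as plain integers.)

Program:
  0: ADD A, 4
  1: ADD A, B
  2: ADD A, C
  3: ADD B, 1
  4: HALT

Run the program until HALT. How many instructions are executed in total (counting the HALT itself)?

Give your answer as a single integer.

Step 1: PC=0 exec 'ADD A, 4'. After: A=4 B=0 C=0 D=0 ZF=0 PC=1
Step 2: PC=1 exec 'ADD A, B'. After: A=4 B=0 C=0 D=0 ZF=0 PC=2
Step 3: PC=2 exec 'ADD A, C'. After: A=4 B=0 C=0 D=0 ZF=0 PC=3
Step 4: PC=3 exec 'ADD B, 1'. After: A=4 B=1 C=0 D=0 ZF=0 PC=4
Step 5: PC=4 exec 'HALT'. After: A=4 B=1 C=0 D=0 ZF=0 PC=4 HALTED
Total instructions executed: 5

Answer: 5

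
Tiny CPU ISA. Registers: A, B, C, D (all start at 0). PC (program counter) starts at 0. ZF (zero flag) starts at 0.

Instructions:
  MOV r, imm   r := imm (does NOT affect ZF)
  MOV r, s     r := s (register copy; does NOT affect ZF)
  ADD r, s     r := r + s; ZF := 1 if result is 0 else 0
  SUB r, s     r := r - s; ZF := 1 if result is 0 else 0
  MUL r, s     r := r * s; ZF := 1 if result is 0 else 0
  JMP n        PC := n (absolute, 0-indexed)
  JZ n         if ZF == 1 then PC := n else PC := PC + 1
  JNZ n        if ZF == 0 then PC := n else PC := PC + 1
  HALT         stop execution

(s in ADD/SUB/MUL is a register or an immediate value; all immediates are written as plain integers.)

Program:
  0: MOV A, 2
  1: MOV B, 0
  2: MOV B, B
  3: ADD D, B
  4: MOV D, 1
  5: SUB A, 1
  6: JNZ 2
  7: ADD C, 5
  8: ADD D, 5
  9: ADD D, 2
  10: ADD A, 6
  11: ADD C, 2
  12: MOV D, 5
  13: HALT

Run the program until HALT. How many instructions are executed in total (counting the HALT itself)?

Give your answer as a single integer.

Answer: 19

Derivation:
Step 1: PC=0 exec 'MOV A, 2'. After: A=2 B=0 C=0 D=0 ZF=0 PC=1
Step 2: PC=1 exec 'MOV B, 0'. After: A=2 B=0 C=0 D=0 ZF=0 PC=2
Step 3: PC=2 exec 'MOV B, B'. After: A=2 B=0 C=0 D=0 ZF=0 PC=3
Step 4: PC=3 exec 'ADD D, B'. After: A=2 B=0 C=0 D=0 ZF=1 PC=4
Step 5: PC=4 exec 'MOV D, 1'. After: A=2 B=0 C=0 D=1 ZF=1 PC=5
Step 6: PC=5 exec 'SUB A, 1'. After: A=1 B=0 C=0 D=1 ZF=0 PC=6
Step 7: PC=6 exec 'JNZ 2'. After: A=1 B=0 C=0 D=1 ZF=0 PC=2
Step 8: PC=2 exec 'MOV B, B'. After: A=1 B=0 C=0 D=1 ZF=0 PC=3
Step 9: PC=3 exec 'ADD D, B'. After: A=1 B=0 C=0 D=1 ZF=0 PC=4
Step 10: PC=4 exec 'MOV D, 1'. After: A=1 B=0 C=0 D=1 ZF=0 PC=5
Step 11: PC=5 exec 'SUB A, 1'. After: A=0 B=0 C=0 D=1 ZF=1 PC=6
Step 12: PC=6 exec 'JNZ 2'. After: A=0 B=0 C=0 D=1 ZF=1 PC=7
Step 13: PC=7 exec 'ADD C, 5'. After: A=0 B=0 C=5 D=1 ZF=0 PC=8
Step 14: PC=8 exec 'ADD D, 5'. After: A=0 B=0 C=5 D=6 ZF=0 PC=9
Step 15: PC=9 exec 'ADD D, 2'. After: A=0 B=0 C=5 D=8 ZF=0 PC=10
Step 16: PC=10 exec 'ADD A, 6'. After: A=6 B=0 C=5 D=8 ZF=0 PC=11
Step 17: PC=11 exec 'ADD C, 2'. After: A=6 B=0 C=7 D=8 ZF=0 PC=12
Step 18: PC=12 exec 'MOV D, 5'. After: A=6 B=0 C=7 D=5 ZF=0 PC=13
Step 19: PC=13 exec 'HALT'. After: A=6 B=0 C=7 D=5 ZF=0 PC=13 HALTED
Total instructions executed: 19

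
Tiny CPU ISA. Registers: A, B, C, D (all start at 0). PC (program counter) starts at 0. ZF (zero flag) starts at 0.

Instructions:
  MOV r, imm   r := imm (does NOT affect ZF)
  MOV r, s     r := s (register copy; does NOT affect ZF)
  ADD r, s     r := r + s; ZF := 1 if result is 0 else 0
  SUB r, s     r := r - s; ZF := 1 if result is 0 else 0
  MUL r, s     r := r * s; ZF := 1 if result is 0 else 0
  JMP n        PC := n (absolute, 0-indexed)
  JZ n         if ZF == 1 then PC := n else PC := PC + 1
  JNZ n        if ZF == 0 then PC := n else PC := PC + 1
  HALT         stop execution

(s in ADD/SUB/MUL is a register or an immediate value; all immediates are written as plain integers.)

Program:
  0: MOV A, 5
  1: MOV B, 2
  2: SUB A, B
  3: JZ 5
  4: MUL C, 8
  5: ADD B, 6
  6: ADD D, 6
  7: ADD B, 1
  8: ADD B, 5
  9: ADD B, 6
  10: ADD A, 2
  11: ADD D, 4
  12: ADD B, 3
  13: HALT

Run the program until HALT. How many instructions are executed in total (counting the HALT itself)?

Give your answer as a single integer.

Step 1: PC=0 exec 'MOV A, 5'. After: A=5 B=0 C=0 D=0 ZF=0 PC=1
Step 2: PC=1 exec 'MOV B, 2'. After: A=5 B=2 C=0 D=0 ZF=0 PC=2
Step 3: PC=2 exec 'SUB A, B'. After: A=3 B=2 C=0 D=0 ZF=0 PC=3
Step 4: PC=3 exec 'JZ 5'. After: A=3 B=2 C=0 D=0 ZF=0 PC=4
Step 5: PC=4 exec 'MUL C, 8'. After: A=3 B=2 C=0 D=0 ZF=1 PC=5
Step 6: PC=5 exec 'ADD B, 6'. After: A=3 B=8 C=0 D=0 ZF=0 PC=6
Step 7: PC=6 exec 'ADD D, 6'. After: A=3 B=8 C=0 D=6 ZF=0 PC=7
Step 8: PC=7 exec 'ADD B, 1'. After: A=3 B=9 C=0 D=6 ZF=0 PC=8
Step 9: PC=8 exec 'ADD B, 5'. After: A=3 B=14 C=0 D=6 ZF=0 PC=9
Step 10: PC=9 exec 'ADD B, 6'. After: A=3 B=20 C=0 D=6 ZF=0 PC=10
Step 11: PC=10 exec 'ADD A, 2'. After: A=5 B=20 C=0 D=6 ZF=0 PC=11
Step 12: PC=11 exec 'ADD D, 4'. After: A=5 B=20 C=0 D=10 ZF=0 PC=12
Step 13: PC=12 exec 'ADD B, 3'. After: A=5 B=23 C=0 D=10 ZF=0 PC=13
Step 14: PC=13 exec 'HALT'. After: A=5 B=23 C=0 D=10 ZF=0 PC=13 HALTED
Total instructions executed: 14

Answer: 14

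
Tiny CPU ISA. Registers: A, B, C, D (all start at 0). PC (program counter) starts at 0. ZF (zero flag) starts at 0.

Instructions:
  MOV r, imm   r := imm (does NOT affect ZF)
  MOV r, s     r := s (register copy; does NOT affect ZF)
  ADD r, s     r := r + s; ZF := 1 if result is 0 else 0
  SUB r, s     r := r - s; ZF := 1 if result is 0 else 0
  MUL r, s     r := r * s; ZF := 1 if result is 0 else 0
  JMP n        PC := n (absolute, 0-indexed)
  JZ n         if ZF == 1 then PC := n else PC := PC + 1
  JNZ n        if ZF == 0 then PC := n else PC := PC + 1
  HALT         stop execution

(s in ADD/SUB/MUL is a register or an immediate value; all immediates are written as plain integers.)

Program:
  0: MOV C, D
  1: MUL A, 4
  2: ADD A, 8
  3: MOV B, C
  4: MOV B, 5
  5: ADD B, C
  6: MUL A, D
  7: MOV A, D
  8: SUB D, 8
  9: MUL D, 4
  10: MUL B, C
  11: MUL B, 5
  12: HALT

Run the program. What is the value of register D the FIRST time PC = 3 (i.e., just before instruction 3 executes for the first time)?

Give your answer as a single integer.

Step 1: PC=0 exec 'MOV C, D'. After: A=0 B=0 C=0 D=0 ZF=0 PC=1
Step 2: PC=1 exec 'MUL A, 4'. After: A=0 B=0 C=0 D=0 ZF=1 PC=2
Step 3: PC=2 exec 'ADD A, 8'. After: A=8 B=0 C=0 D=0 ZF=0 PC=3
First time PC=3: D=0

0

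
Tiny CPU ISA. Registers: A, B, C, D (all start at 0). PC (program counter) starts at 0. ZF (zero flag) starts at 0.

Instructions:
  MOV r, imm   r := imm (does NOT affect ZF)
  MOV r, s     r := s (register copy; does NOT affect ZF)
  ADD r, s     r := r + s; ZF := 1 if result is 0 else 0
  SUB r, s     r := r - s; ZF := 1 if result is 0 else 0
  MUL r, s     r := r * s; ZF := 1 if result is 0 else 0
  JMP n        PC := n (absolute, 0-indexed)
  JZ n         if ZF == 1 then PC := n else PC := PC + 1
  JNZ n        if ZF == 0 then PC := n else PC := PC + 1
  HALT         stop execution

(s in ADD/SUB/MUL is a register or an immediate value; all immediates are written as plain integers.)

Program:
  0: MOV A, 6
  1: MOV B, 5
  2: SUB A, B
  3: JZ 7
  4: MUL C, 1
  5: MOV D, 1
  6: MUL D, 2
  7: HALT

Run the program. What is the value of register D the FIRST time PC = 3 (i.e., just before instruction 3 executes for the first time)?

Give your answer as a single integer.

Step 1: PC=0 exec 'MOV A, 6'. After: A=6 B=0 C=0 D=0 ZF=0 PC=1
Step 2: PC=1 exec 'MOV B, 5'. After: A=6 B=5 C=0 D=0 ZF=0 PC=2
Step 3: PC=2 exec 'SUB A, B'. After: A=1 B=5 C=0 D=0 ZF=0 PC=3
First time PC=3: D=0

0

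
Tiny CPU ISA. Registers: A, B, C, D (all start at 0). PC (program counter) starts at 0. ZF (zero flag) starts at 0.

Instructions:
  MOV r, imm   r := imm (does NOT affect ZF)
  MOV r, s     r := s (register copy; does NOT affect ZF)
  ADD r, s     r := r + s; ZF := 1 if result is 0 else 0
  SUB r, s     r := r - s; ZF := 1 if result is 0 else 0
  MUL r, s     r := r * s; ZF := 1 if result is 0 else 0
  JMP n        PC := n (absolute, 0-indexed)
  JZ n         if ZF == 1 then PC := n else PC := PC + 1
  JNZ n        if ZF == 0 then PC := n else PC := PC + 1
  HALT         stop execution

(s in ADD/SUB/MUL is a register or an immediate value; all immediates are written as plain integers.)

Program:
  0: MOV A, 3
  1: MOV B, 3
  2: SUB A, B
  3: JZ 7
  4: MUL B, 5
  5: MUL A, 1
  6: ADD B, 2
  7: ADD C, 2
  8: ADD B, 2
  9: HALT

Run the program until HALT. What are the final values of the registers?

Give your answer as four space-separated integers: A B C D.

Answer: 0 5 2 0

Derivation:
Step 1: PC=0 exec 'MOV A, 3'. After: A=3 B=0 C=0 D=0 ZF=0 PC=1
Step 2: PC=1 exec 'MOV B, 3'. After: A=3 B=3 C=0 D=0 ZF=0 PC=2
Step 3: PC=2 exec 'SUB A, B'. After: A=0 B=3 C=0 D=0 ZF=1 PC=3
Step 4: PC=3 exec 'JZ 7'. After: A=0 B=3 C=0 D=0 ZF=1 PC=7
Step 5: PC=7 exec 'ADD C, 2'. After: A=0 B=3 C=2 D=0 ZF=0 PC=8
Step 6: PC=8 exec 'ADD B, 2'. After: A=0 B=5 C=2 D=0 ZF=0 PC=9
Step 7: PC=9 exec 'HALT'. After: A=0 B=5 C=2 D=0 ZF=0 PC=9 HALTED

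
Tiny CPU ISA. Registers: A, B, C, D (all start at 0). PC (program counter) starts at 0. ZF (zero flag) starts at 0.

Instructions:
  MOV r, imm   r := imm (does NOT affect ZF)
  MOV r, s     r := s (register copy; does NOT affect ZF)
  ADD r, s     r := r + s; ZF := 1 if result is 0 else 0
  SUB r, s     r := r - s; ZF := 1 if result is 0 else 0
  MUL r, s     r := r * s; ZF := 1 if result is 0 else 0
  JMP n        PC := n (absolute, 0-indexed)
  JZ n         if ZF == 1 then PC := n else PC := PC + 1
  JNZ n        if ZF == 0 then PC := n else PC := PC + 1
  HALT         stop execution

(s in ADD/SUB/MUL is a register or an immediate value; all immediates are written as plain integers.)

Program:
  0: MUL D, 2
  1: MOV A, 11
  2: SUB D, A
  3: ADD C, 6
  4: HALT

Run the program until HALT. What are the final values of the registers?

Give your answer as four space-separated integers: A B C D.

Answer: 11 0 6 -11

Derivation:
Step 1: PC=0 exec 'MUL D, 2'. After: A=0 B=0 C=0 D=0 ZF=1 PC=1
Step 2: PC=1 exec 'MOV A, 11'. After: A=11 B=0 C=0 D=0 ZF=1 PC=2
Step 3: PC=2 exec 'SUB D, A'. After: A=11 B=0 C=0 D=-11 ZF=0 PC=3
Step 4: PC=3 exec 'ADD C, 6'. After: A=11 B=0 C=6 D=-11 ZF=0 PC=4
Step 5: PC=4 exec 'HALT'. After: A=11 B=0 C=6 D=-11 ZF=0 PC=4 HALTED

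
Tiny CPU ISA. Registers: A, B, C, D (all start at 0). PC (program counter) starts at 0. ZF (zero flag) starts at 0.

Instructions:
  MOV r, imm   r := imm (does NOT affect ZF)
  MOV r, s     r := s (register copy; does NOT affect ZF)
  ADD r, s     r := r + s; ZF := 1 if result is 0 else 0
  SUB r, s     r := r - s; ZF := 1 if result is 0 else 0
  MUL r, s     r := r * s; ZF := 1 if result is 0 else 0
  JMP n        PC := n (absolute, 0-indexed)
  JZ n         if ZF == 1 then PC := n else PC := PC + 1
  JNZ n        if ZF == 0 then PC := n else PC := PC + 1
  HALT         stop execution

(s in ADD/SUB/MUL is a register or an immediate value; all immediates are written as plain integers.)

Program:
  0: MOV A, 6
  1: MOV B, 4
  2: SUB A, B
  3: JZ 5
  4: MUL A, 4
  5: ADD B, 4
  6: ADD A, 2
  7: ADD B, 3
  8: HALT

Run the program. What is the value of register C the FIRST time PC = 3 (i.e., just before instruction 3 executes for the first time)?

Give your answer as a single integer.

Step 1: PC=0 exec 'MOV A, 6'. After: A=6 B=0 C=0 D=0 ZF=0 PC=1
Step 2: PC=1 exec 'MOV B, 4'. After: A=6 B=4 C=0 D=0 ZF=0 PC=2
Step 3: PC=2 exec 'SUB A, B'. After: A=2 B=4 C=0 D=0 ZF=0 PC=3
First time PC=3: C=0

0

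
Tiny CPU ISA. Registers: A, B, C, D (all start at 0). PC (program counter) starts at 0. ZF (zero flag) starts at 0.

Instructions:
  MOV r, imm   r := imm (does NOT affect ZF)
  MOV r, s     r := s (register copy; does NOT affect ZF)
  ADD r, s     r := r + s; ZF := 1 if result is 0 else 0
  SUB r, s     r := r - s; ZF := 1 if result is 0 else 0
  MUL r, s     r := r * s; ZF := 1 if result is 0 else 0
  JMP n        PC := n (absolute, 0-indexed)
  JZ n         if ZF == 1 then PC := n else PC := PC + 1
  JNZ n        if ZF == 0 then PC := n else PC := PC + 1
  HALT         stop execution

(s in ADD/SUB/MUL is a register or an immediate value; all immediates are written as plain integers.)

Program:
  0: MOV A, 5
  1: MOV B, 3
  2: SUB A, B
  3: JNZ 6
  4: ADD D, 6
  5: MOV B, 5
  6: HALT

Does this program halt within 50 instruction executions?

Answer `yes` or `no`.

Answer: yes

Derivation:
Step 1: PC=0 exec 'MOV A, 5'. After: A=5 B=0 C=0 D=0 ZF=0 PC=1
Step 2: PC=1 exec 'MOV B, 3'. After: A=5 B=3 C=0 D=0 ZF=0 PC=2
Step 3: PC=2 exec 'SUB A, B'. After: A=2 B=3 C=0 D=0 ZF=0 PC=3
Step 4: PC=3 exec 'JNZ 6'. After: A=2 B=3 C=0 D=0 ZF=0 PC=6
Step 5: PC=6 exec 'HALT'. After: A=2 B=3 C=0 D=0 ZF=0 PC=6 HALTED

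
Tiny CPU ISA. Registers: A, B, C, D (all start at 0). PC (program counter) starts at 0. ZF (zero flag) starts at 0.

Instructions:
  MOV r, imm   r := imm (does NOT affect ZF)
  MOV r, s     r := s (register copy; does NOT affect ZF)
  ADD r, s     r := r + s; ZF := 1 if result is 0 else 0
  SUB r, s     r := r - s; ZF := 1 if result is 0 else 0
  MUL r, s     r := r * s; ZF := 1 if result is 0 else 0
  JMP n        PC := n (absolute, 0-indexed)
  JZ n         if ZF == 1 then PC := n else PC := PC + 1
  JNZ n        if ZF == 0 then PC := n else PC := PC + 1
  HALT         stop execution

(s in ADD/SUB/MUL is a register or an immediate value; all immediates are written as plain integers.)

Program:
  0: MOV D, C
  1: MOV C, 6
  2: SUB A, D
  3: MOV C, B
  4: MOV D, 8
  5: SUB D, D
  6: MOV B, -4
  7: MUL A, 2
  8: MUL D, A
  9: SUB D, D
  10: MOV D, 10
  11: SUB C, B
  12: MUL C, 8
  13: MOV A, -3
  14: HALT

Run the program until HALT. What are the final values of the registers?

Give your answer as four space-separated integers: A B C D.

Answer: -3 -4 32 10

Derivation:
Step 1: PC=0 exec 'MOV D, C'. After: A=0 B=0 C=0 D=0 ZF=0 PC=1
Step 2: PC=1 exec 'MOV C, 6'. After: A=0 B=0 C=6 D=0 ZF=0 PC=2
Step 3: PC=2 exec 'SUB A, D'. After: A=0 B=0 C=6 D=0 ZF=1 PC=3
Step 4: PC=3 exec 'MOV C, B'. After: A=0 B=0 C=0 D=0 ZF=1 PC=4
Step 5: PC=4 exec 'MOV D, 8'. After: A=0 B=0 C=0 D=8 ZF=1 PC=5
Step 6: PC=5 exec 'SUB D, D'. After: A=0 B=0 C=0 D=0 ZF=1 PC=6
Step 7: PC=6 exec 'MOV B, -4'. After: A=0 B=-4 C=0 D=0 ZF=1 PC=7
Step 8: PC=7 exec 'MUL A, 2'. After: A=0 B=-4 C=0 D=0 ZF=1 PC=8
Step 9: PC=8 exec 'MUL D, A'. After: A=0 B=-4 C=0 D=0 ZF=1 PC=9
Step 10: PC=9 exec 'SUB D, D'. After: A=0 B=-4 C=0 D=0 ZF=1 PC=10
Step 11: PC=10 exec 'MOV D, 10'. After: A=0 B=-4 C=0 D=10 ZF=1 PC=11
Step 12: PC=11 exec 'SUB C, B'. After: A=0 B=-4 C=4 D=10 ZF=0 PC=12
Step 13: PC=12 exec 'MUL C, 8'. After: A=0 B=-4 C=32 D=10 ZF=0 PC=13
Step 14: PC=13 exec 'MOV A, -3'. After: A=-3 B=-4 C=32 D=10 ZF=0 PC=14
Step 15: PC=14 exec 'HALT'. After: A=-3 B=-4 C=32 D=10 ZF=0 PC=14 HALTED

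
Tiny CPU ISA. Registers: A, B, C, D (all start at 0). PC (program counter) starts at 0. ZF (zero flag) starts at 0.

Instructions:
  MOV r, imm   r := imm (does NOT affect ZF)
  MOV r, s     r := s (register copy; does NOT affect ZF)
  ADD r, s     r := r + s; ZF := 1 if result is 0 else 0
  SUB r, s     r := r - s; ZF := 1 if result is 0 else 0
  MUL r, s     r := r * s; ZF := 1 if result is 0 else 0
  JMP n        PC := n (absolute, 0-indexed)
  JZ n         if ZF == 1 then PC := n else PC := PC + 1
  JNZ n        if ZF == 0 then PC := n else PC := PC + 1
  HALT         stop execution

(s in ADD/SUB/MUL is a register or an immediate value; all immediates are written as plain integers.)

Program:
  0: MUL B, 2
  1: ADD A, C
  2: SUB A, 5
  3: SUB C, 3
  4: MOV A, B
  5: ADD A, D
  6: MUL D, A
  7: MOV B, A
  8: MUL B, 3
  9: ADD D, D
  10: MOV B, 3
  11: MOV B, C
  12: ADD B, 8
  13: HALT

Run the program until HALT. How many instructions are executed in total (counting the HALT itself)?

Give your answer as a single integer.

Answer: 14

Derivation:
Step 1: PC=0 exec 'MUL B, 2'. After: A=0 B=0 C=0 D=0 ZF=1 PC=1
Step 2: PC=1 exec 'ADD A, C'. After: A=0 B=0 C=0 D=0 ZF=1 PC=2
Step 3: PC=2 exec 'SUB A, 5'. After: A=-5 B=0 C=0 D=0 ZF=0 PC=3
Step 4: PC=3 exec 'SUB C, 3'. After: A=-5 B=0 C=-3 D=0 ZF=0 PC=4
Step 5: PC=4 exec 'MOV A, B'. After: A=0 B=0 C=-3 D=0 ZF=0 PC=5
Step 6: PC=5 exec 'ADD A, D'. After: A=0 B=0 C=-3 D=0 ZF=1 PC=6
Step 7: PC=6 exec 'MUL D, A'. After: A=0 B=0 C=-3 D=0 ZF=1 PC=7
Step 8: PC=7 exec 'MOV B, A'. After: A=0 B=0 C=-3 D=0 ZF=1 PC=8
Step 9: PC=8 exec 'MUL B, 3'. After: A=0 B=0 C=-3 D=0 ZF=1 PC=9
Step 10: PC=9 exec 'ADD D, D'. After: A=0 B=0 C=-3 D=0 ZF=1 PC=10
Step 11: PC=10 exec 'MOV B, 3'. After: A=0 B=3 C=-3 D=0 ZF=1 PC=11
Step 12: PC=11 exec 'MOV B, C'. After: A=0 B=-3 C=-3 D=0 ZF=1 PC=12
Step 13: PC=12 exec 'ADD B, 8'. After: A=0 B=5 C=-3 D=0 ZF=0 PC=13
Step 14: PC=13 exec 'HALT'. After: A=0 B=5 C=-3 D=0 ZF=0 PC=13 HALTED
Total instructions executed: 14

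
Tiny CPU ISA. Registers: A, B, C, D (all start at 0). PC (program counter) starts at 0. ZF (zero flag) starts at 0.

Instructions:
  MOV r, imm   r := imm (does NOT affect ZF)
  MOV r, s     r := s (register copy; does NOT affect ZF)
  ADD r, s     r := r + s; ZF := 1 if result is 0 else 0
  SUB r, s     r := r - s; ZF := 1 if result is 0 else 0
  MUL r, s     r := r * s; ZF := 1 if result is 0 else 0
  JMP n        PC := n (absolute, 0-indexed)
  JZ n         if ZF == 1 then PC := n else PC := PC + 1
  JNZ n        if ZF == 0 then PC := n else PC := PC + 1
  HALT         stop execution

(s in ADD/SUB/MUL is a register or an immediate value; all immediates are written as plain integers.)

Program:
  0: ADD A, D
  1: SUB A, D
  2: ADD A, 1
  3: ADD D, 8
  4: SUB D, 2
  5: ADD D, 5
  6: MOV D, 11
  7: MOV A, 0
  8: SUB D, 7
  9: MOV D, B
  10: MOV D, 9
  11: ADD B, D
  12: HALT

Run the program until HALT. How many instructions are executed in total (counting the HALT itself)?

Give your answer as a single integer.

Answer: 13

Derivation:
Step 1: PC=0 exec 'ADD A, D'. After: A=0 B=0 C=0 D=0 ZF=1 PC=1
Step 2: PC=1 exec 'SUB A, D'. After: A=0 B=0 C=0 D=0 ZF=1 PC=2
Step 3: PC=2 exec 'ADD A, 1'. After: A=1 B=0 C=0 D=0 ZF=0 PC=3
Step 4: PC=3 exec 'ADD D, 8'. After: A=1 B=0 C=0 D=8 ZF=0 PC=4
Step 5: PC=4 exec 'SUB D, 2'. After: A=1 B=0 C=0 D=6 ZF=0 PC=5
Step 6: PC=5 exec 'ADD D, 5'. After: A=1 B=0 C=0 D=11 ZF=0 PC=6
Step 7: PC=6 exec 'MOV D, 11'. After: A=1 B=0 C=0 D=11 ZF=0 PC=7
Step 8: PC=7 exec 'MOV A, 0'. After: A=0 B=0 C=0 D=11 ZF=0 PC=8
Step 9: PC=8 exec 'SUB D, 7'. After: A=0 B=0 C=0 D=4 ZF=0 PC=9
Step 10: PC=9 exec 'MOV D, B'. After: A=0 B=0 C=0 D=0 ZF=0 PC=10
Step 11: PC=10 exec 'MOV D, 9'. After: A=0 B=0 C=0 D=9 ZF=0 PC=11
Step 12: PC=11 exec 'ADD B, D'. After: A=0 B=9 C=0 D=9 ZF=0 PC=12
Step 13: PC=12 exec 'HALT'. After: A=0 B=9 C=0 D=9 ZF=0 PC=12 HALTED
Total instructions executed: 13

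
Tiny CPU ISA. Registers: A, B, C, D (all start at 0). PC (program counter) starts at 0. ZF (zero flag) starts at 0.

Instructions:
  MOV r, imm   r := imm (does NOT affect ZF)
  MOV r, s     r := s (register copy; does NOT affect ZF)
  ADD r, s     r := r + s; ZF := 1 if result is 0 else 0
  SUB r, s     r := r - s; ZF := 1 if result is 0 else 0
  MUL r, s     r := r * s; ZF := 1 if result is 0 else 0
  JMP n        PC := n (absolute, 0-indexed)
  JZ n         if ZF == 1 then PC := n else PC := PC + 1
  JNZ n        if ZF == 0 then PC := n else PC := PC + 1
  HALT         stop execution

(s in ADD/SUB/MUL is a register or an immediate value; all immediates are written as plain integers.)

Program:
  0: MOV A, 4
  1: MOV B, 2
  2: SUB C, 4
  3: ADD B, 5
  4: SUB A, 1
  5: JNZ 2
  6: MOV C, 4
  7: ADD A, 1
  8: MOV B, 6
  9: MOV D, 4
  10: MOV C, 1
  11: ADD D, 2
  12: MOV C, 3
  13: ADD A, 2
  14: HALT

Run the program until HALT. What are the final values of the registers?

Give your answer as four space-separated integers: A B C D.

Answer: 3 6 3 6

Derivation:
Step 1: PC=0 exec 'MOV A, 4'. After: A=4 B=0 C=0 D=0 ZF=0 PC=1
Step 2: PC=1 exec 'MOV B, 2'. After: A=4 B=2 C=0 D=0 ZF=0 PC=2
Step 3: PC=2 exec 'SUB C, 4'. After: A=4 B=2 C=-4 D=0 ZF=0 PC=3
Step 4: PC=3 exec 'ADD B, 5'. After: A=4 B=7 C=-4 D=0 ZF=0 PC=4
Step 5: PC=4 exec 'SUB A, 1'. After: A=3 B=7 C=-4 D=0 ZF=0 PC=5
Step 6: PC=5 exec 'JNZ 2'. After: A=3 B=7 C=-4 D=0 ZF=0 PC=2
Step 7: PC=2 exec 'SUB C, 4'. After: A=3 B=7 C=-8 D=0 ZF=0 PC=3
Step 8: PC=3 exec 'ADD B, 5'. After: A=3 B=12 C=-8 D=0 ZF=0 PC=4
Step 9: PC=4 exec 'SUB A, 1'. After: A=2 B=12 C=-8 D=0 ZF=0 PC=5
Step 10: PC=5 exec 'JNZ 2'. After: A=2 B=12 C=-8 D=0 ZF=0 PC=2
Step 11: PC=2 exec 'SUB C, 4'. After: A=2 B=12 C=-12 D=0 ZF=0 PC=3
Step 12: PC=3 exec 'ADD B, 5'. After: A=2 B=17 C=-12 D=0 ZF=0 PC=4
Step 13: PC=4 exec 'SUB A, 1'. After: A=1 B=17 C=-12 D=0 ZF=0 PC=5
Step 14: PC=5 exec 'JNZ 2'. After: A=1 B=17 C=-12 D=0 ZF=0 PC=2
Step 15: PC=2 exec 'SUB C, 4'. After: A=1 B=17 C=-16 D=0 ZF=0 PC=3
Step 16: PC=3 exec 'ADD B, 5'. After: A=1 B=22 C=-16 D=0 ZF=0 PC=4
Step 17: PC=4 exec 'SUB A, 1'. After: A=0 B=22 C=-16 D=0 ZF=1 PC=5
Step 18: PC=5 exec 'JNZ 2'. After: A=0 B=22 C=-16 D=0 ZF=1 PC=6
Step 19: PC=6 exec 'MOV C, 4'. After: A=0 B=22 C=4 D=0 ZF=1 PC=7
Step 20: PC=7 exec 'ADD A, 1'. After: A=1 B=22 C=4 D=0 ZF=0 PC=8
Step 21: PC=8 exec 'MOV B, 6'. After: A=1 B=6 C=4 D=0 ZF=0 PC=9
Step 22: PC=9 exec 'MOV D, 4'. After: A=1 B=6 C=4 D=4 ZF=0 PC=10
Step 23: PC=10 exec 'MOV C, 1'. After: A=1 B=6 C=1 D=4 ZF=0 PC=11
Step 24: PC=11 exec 'ADD D, 2'. After: A=1 B=6 C=1 D=6 ZF=0 PC=12
Step 25: PC=12 exec 'MOV C, 3'. After: A=1 B=6 C=3 D=6 ZF=0 PC=13
Step 26: PC=13 exec 'ADD A, 2'. After: A=3 B=6 C=3 D=6 ZF=0 PC=14
Step 27: PC=14 exec 'HALT'. After: A=3 B=6 C=3 D=6 ZF=0 PC=14 HALTED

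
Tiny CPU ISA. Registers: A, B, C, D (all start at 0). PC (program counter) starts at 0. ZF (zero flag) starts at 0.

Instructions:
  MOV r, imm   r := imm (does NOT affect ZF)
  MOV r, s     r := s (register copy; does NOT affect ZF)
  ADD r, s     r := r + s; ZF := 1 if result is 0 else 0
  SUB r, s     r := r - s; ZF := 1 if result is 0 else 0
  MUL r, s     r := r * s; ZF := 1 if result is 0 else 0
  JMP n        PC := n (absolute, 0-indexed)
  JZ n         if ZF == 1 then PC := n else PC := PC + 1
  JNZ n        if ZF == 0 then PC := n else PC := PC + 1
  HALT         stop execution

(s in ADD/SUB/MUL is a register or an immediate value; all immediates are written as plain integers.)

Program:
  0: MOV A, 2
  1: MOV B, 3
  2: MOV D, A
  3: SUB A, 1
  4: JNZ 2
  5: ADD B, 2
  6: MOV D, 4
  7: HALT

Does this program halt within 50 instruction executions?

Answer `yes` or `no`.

Step 1: PC=0 exec 'MOV A, 2'. After: A=2 B=0 C=0 D=0 ZF=0 PC=1
Step 2: PC=1 exec 'MOV B, 3'. After: A=2 B=3 C=0 D=0 ZF=0 PC=2
Step 3: PC=2 exec 'MOV D, A'. After: A=2 B=3 C=0 D=2 ZF=0 PC=3
Step 4: PC=3 exec 'SUB A, 1'. After: A=1 B=3 C=0 D=2 ZF=0 PC=4
Step 5: PC=4 exec 'JNZ 2'. After: A=1 B=3 C=0 D=2 ZF=0 PC=2
Step 6: PC=2 exec 'MOV D, A'. After: A=1 B=3 C=0 D=1 ZF=0 PC=3
Step 7: PC=3 exec 'SUB A, 1'. After: A=0 B=3 C=0 D=1 ZF=1 PC=4
Step 8: PC=4 exec 'JNZ 2'. After: A=0 B=3 C=0 D=1 ZF=1 PC=5
Step 9: PC=5 exec 'ADD B, 2'. After: A=0 B=5 C=0 D=1 ZF=0 PC=6
Step 10: PC=6 exec 'MOV D, 4'. After: A=0 B=5 C=0 D=4 ZF=0 PC=7
Step 11: PC=7 exec 'HALT'. After: A=0 B=5 C=0 D=4 ZF=0 PC=7 HALTED

Answer: yes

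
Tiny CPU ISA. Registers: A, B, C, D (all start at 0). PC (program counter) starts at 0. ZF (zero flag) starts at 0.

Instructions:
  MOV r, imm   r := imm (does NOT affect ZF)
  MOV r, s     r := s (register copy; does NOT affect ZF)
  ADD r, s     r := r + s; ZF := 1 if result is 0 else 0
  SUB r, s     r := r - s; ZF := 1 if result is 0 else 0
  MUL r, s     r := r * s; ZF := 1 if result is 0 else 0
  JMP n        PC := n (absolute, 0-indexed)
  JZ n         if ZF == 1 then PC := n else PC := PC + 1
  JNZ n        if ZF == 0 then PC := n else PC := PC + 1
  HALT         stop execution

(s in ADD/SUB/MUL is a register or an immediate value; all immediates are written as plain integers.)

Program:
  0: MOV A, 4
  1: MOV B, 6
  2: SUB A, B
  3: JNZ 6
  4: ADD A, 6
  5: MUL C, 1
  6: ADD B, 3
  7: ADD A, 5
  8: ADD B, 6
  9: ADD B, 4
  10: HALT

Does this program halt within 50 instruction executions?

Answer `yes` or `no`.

Answer: yes

Derivation:
Step 1: PC=0 exec 'MOV A, 4'. After: A=4 B=0 C=0 D=0 ZF=0 PC=1
Step 2: PC=1 exec 'MOV B, 6'. After: A=4 B=6 C=0 D=0 ZF=0 PC=2
Step 3: PC=2 exec 'SUB A, B'. After: A=-2 B=6 C=0 D=0 ZF=0 PC=3
Step 4: PC=3 exec 'JNZ 6'. After: A=-2 B=6 C=0 D=0 ZF=0 PC=6
Step 5: PC=6 exec 'ADD B, 3'. After: A=-2 B=9 C=0 D=0 ZF=0 PC=7
Step 6: PC=7 exec 'ADD A, 5'. After: A=3 B=9 C=0 D=0 ZF=0 PC=8
Step 7: PC=8 exec 'ADD B, 6'. After: A=3 B=15 C=0 D=0 ZF=0 PC=9
Step 8: PC=9 exec 'ADD B, 4'. After: A=3 B=19 C=0 D=0 ZF=0 PC=10
Step 9: PC=10 exec 'HALT'. After: A=3 B=19 C=0 D=0 ZF=0 PC=10 HALTED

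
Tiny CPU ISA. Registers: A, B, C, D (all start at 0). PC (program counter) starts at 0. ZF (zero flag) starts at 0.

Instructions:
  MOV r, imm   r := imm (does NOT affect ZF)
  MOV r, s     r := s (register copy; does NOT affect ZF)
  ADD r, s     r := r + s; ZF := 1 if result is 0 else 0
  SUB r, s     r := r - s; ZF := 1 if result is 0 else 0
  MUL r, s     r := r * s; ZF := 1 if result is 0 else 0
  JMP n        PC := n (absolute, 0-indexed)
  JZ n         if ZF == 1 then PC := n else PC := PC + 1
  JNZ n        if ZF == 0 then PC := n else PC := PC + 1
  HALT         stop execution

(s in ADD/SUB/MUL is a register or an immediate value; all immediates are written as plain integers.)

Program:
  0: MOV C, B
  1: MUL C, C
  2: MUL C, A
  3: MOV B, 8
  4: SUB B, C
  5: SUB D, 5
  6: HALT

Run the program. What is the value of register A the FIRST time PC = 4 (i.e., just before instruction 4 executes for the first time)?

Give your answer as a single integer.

Step 1: PC=0 exec 'MOV C, B'. After: A=0 B=0 C=0 D=0 ZF=0 PC=1
Step 2: PC=1 exec 'MUL C, C'. After: A=0 B=0 C=0 D=0 ZF=1 PC=2
Step 3: PC=2 exec 'MUL C, A'. After: A=0 B=0 C=0 D=0 ZF=1 PC=3
Step 4: PC=3 exec 'MOV B, 8'. After: A=0 B=8 C=0 D=0 ZF=1 PC=4
First time PC=4: A=0

0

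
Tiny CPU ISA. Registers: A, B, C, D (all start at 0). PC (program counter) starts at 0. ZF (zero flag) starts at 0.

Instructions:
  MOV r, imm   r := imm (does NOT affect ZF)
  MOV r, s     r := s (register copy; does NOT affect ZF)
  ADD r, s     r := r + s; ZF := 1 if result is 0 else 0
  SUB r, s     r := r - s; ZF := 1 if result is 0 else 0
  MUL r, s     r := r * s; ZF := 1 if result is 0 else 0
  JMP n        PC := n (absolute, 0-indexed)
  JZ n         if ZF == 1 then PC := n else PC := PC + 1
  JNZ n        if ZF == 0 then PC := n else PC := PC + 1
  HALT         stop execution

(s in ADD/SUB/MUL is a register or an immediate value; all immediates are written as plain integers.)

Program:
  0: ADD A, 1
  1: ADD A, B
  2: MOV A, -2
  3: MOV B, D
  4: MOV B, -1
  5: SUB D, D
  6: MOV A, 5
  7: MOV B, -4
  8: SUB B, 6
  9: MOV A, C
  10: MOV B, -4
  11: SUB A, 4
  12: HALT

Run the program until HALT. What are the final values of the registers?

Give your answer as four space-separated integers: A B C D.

Answer: -4 -4 0 0

Derivation:
Step 1: PC=0 exec 'ADD A, 1'. After: A=1 B=0 C=0 D=0 ZF=0 PC=1
Step 2: PC=1 exec 'ADD A, B'. After: A=1 B=0 C=0 D=0 ZF=0 PC=2
Step 3: PC=2 exec 'MOV A, -2'. After: A=-2 B=0 C=0 D=0 ZF=0 PC=3
Step 4: PC=3 exec 'MOV B, D'. After: A=-2 B=0 C=0 D=0 ZF=0 PC=4
Step 5: PC=4 exec 'MOV B, -1'. After: A=-2 B=-1 C=0 D=0 ZF=0 PC=5
Step 6: PC=5 exec 'SUB D, D'. After: A=-2 B=-1 C=0 D=0 ZF=1 PC=6
Step 7: PC=6 exec 'MOV A, 5'. After: A=5 B=-1 C=0 D=0 ZF=1 PC=7
Step 8: PC=7 exec 'MOV B, -4'. After: A=5 B=-4 C=0 D=0 ZF=1 PC=8
Step 9: PC=8 exec 'SUB B, 6'. After: A=5 B=-10 C=0 D=0 ZF=0 PC=9
Step 10: PC=9 exec 'MOV A, C'. After: A=0 B=-10 C=0 D=0 ZF=0 PC=10
Step 11: PC=10 exec 'MOV B, -4'. After: A=0 B=-4 C=0 D=0 ZF=0 PC=11
Step 12: PC=11 exec 'SUB A, 4'. After: A=-4 B=-4 C=0 D=0 ZF=0 PC=12
Step 13: PC=12 exec 'HALT'. After: A=-4 B=-4 C=0 D=0 ZF=0 PC=12 HALTED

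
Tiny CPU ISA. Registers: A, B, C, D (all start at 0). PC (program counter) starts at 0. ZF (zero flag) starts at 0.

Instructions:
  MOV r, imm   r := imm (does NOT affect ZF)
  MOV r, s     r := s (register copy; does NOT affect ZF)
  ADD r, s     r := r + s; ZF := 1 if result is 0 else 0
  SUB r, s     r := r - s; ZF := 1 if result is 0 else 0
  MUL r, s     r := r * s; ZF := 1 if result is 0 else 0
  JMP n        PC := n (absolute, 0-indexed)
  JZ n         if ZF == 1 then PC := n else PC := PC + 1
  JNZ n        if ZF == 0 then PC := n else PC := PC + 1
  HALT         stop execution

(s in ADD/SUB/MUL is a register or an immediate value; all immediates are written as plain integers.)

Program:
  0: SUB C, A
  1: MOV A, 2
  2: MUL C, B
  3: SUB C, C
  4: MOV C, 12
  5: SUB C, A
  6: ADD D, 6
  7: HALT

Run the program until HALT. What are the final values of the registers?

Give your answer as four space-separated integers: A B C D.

Answer: 2 0 10 6

Derivation:
Step 1: PC=0 exec 'SUB C, A'. After: A=0 B=0 C=0 D=0 ZF=1 PC=1
Step 2: PC=1 exec 'MOV A, 2'. After: A=2 B=0 C=0 D=0 ZF=1 PC=2
Step 3: PC=2 exec 'MUL C, B'. After: A=2 B=0 C=0 D=0 ZF=1 PC=3
Step 4: PC=3 exec 'SUB C, C'. After: A=2 B=0 C=0 D=0 ZF=1 PC=4
Step 5: PC=4 exec 'MOV C, 12'. After: A=2 B=0 C=12 D=0 ZF=1 PC=5
Step 6: PC=5 exec 'SUB C, A'. After: A=2 B=0 C=10 D=0 ZF=0 PC=6
Step 7: PC=6 exec 'ADD D, 6'. After: A=2 B=0 C=10 D=6 ZF=0 PC=7
Step 8: PC=7 exec 'HALT'. After: A=2 B=0 C=10 D=6 ZF=0 PC=7 HALTED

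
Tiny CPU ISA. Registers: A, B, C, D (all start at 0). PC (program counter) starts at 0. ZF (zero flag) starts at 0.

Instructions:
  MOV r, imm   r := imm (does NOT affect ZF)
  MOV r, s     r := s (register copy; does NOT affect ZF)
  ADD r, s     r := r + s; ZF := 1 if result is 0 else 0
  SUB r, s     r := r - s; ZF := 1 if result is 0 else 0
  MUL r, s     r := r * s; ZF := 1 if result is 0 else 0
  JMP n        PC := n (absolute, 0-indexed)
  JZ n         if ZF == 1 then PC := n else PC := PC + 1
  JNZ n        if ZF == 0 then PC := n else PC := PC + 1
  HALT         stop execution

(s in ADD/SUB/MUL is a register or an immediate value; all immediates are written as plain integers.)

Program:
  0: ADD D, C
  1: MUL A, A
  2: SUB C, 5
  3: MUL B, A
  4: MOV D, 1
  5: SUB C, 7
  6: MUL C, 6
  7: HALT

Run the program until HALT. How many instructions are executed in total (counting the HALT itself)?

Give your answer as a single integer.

Answer: 8

Derivation:
Step 1: PC=0 exec 'ADD D, C'. After: A=0 B=0 C=0 D=0 ZF=1 PC=1
Step 2: PC=1 exec 'MUL A, A'. After: A=0 B=0 C=0 D=0 ZF=1 PC=2
Step 3: PC=2 exec 'SUB C, 5'. After: A=0 B=0 C=-5 D=0 ZF=0 PC=3
Step 4: PC=3 exec 'MUL B, A'. After: A=0 B=0 C=-5 D=0 ZF=1 PC=4
Step 5: PC=4 exec 'MOV D, 1'. After: A=0 B=0 C=-5 D=1 ZF=1 PC=5
Step 6: PC=5 exec 'SUB C, 7'. After: A=0 B=0 C=-12 D=1 ZF=0 PC=6
Step 7: PC=6 exec 'MUL C, 6'. After: A=0 B=0 C=-72 D=1 ZF=0 PC=7
Step 8: PC=7 exec 'HALT'. After: A=0 B=0 C=-72 D=1 ZF=0 PC=7 HALTED
Total instructions executed: 8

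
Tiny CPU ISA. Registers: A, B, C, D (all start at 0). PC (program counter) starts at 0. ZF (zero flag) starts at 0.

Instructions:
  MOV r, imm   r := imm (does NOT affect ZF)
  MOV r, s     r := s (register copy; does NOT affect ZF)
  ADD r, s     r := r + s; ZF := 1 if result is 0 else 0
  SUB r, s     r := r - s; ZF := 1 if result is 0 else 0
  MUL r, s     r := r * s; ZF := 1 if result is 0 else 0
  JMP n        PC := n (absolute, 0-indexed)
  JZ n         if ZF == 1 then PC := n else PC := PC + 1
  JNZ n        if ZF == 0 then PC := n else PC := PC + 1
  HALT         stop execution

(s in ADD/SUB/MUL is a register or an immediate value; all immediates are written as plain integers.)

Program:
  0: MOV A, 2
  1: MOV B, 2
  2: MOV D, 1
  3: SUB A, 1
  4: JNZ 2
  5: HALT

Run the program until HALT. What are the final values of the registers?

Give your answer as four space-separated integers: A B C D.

Answer: 0 2 0 1

Derivation:
Step 1: PC=0 exec 'MOV A, 2'. After: A=2 B=0 C=0 D=0 ZF=0 PC=1
Step 2: PC=1 exec 'MOV B, 2'. After: A=2 B=2 C=0 D=0 ZF=0 PC=2
Step 3: PC=2 exec 'MOV D, 1'. After: A=2 B=2 C=0 D=1 ZF=0 PC=3
Step 4: PC=3 exec 'SUB A, 1'. After: A=1 B=2 C=0 D=1 ZF=0 PC=4
Step 5: PC=4 exec 'JNZ 2'. After: A=1 B=2 C=0 D=1 ZF=0 PC=2
Step 6: PC=2 exec 'MOV D, 1'. After: A=1 B=2 C=0 D=1 ZF=0 PC=3
Step 7: PC=3 exec 'SUB A, 1'. After: A=0 B=2 C=0 D=1 ZF=1 PC=4
Step 8: PC=4 exec 'JNZ 2'. After: A=0 B=2 C=0 D=1 ZF=1 PC=5
Step 9: PC=5 exec 'HALT'. After: A=0 B=2 C=0 D=1 ZF=1 PC=5 HALTED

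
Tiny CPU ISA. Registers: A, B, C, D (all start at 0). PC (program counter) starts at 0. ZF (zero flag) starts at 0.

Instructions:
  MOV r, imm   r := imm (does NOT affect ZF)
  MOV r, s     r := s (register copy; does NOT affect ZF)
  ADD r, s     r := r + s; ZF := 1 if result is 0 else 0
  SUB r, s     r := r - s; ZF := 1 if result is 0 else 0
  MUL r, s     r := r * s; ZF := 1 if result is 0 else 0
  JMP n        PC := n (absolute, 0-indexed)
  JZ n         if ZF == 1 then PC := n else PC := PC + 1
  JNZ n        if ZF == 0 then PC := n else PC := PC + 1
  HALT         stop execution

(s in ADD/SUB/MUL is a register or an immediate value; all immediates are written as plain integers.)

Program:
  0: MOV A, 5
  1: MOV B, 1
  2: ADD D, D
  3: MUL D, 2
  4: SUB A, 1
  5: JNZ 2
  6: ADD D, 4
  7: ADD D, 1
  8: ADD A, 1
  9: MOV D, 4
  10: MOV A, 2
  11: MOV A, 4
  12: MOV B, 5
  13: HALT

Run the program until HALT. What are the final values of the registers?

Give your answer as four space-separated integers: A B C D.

Answer: 4 5 0 4

Derivation:
Step 1: PC=0 exec 'MOV A, 5'. After: A=5 B=0 C=0 D=0 ZF=0 PC=1
Step 2: PC=1 exec 'MOV B, 1'. After: A=5 B=1 C=0 D=0 ZF=0 PC=2
Step 3: PC=2 exec 'ADD D, D'. After: A=5 B=1 C=0 D=0 ZF=1 PC=3
Step 4: PC=3 exec 'MUL D, 2'. After: A=5 B=1 C=0 D=0 ZF=1 PC=4
Step 5: PC=4 exec 'SUB A, 1'. After: A=4 B=1 C=0 D=0 ZF=0 PC=5
Step 6: PC=5 exec 'JNZ 2'. After: A=4 B=1 C=0 D=0 ZF=0 PC=2
Step 7: PC=2 exec 'ADD D, D'. After: A=4 B=1 C=0 D=0 ZF=1 PC=3
Step 8: PC=3 exec 'MUL D, 2'. After: A=4 B=1 C=0 D=0 ZF=1 PC=4
Step 9: PC=4 exec 'SUB A, 1'. After: A=3 B=1 C=0 D=0 ZF=0 PC=5
Step 10: PC=5 exec 'JNZ 2'. After: A=3 B=1 C=0 D=0 ZF=0 PC=2
Step 11: PC=2 exec 'ADD D, D'. After: A=3 B=1 C=0 D=0 ZF=1 PC=3
Step 12: PC=3 exec 'MUL D, 2'. After: A=3 B=1 C=0 D=0 ZF=1 PC=4
Step 13: PC=4 exec 'SUB A, 1'. After: A=2 B=1 C=0 D=0 ZF=0 PC=5
Step 14: PC=5 exec 'JNZ 2'. After: A=2 B=1 C=0 D=0 ZF=0 PC=2
Step 15: PC=2 exec 'ADD D, D'. After: A=2 B=1 C=0 D=0 ZF=1 PC=3
Step 16: PC=3 exec 'MUL D, 2'. After: A=2 B=1 C=0 D=0 ZF=1 PC=4
Step 17: PC=4 exec 'SUB A, 1'. After: A=1 B=1 C=0 D=0 ZF=0 PC=5
Step 18: PC=5 exec 'JNZ 2'. After: A=1 B=1 C=0 D=0 ZF=0 PC=2
Step 19: PC=2 exec 'ADD D, D'. After: A=1 B=1 C=0 D=0 ZF=1 PC=3
Step 20: PC=3 exec 'MUL D, 2'. After: A=1 B=1 C=0 D=0 ZF=1 PC=4
Step 21: PC=4 exec 'SUB A, 1'. After: A=0 B=1 C=0 D=0 ZF=1 PC=5
Step 22: PC=5 exec 'JNZ 2'. After: A=0 B=1 C=0 D=0 ZF=1 PC=6
Step 23: PC=6 exec 'ADD D, 4'. After: A=0 B=1 C=0 D=4 ZF=0 PC=7
Step 24: PC=7 exec 'ADD D, 1'. After: A=0 B=1 C=0 D=5 ZF=0 PC=8
Step 25: PC=8 exec 'ADD A, 1'. After: A=1 B=1 C=0 D=5 ZF=0 PC=9
Step 26: PC=9 exec 'MOV D, 4'. After: A=1 B=1 C=0 D=4 ZF=0 PC=10
Step 27: PC=10 exec 'MOV A, 2'. After: A=2 B=1 C=0 D=4 ZF=0 PC=11
Step 28: PC=11 exec 'MOV A, 4'. After: A=4 B=1 C=0 D=4 ZF=0 PC=12
Step 29: PC=12 exec 'MOV B, 5'. After: A=4 B=5 C=0 D=4 ZF=0 PC=13
Step 30: PC=13 exec 'HALT'. After: A=4 B=5 C=0 D=4 ZF=0 PC=13 HALTED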